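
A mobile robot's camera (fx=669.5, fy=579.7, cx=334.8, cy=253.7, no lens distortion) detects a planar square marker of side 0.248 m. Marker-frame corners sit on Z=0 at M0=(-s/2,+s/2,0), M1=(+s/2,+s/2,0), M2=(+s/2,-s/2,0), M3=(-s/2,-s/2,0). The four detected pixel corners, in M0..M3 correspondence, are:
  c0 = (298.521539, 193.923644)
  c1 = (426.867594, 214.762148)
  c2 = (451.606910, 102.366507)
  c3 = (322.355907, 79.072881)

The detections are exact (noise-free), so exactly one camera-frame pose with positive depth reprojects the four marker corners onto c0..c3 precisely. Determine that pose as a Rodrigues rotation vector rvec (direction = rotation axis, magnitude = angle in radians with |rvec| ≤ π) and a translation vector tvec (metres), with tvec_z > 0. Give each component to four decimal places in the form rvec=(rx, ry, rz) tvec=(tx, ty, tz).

Intrinsics K: fx=669.5, fy=579.7, cx=334.8, cy=253.7
Marker side s = 0.248 m; corners in marker frame (Z=0):
  M0 = (-0.1240, +0.1240, 0)
  M1 = (+0.1240, +0.1240, 0)
  M2 = (+0.1240, -0.1240, 0)
  M3 = (-0.1240, -0.1240, 0)
Detected image corners:
  c0 = (298.521539, 193.923644) px
  c1 = (426.867594, 214.762148) px
  c2 = (451.606910, 102.366507) px
  c3 = (322.355907, 79.072881) px
Planar DLT: solve 8×8 A·h = b for H (H[2,2]=1):
  H  [+548.85456 -81.76355 +375.40176]
  H  [+100.56645 +464.47998 +147.94320]
  H  [+0.07874 +0.04318 +1.00000]
B = K⁻¹H; ‖b₁‖=0.796608, ‖b₂‖=0.796608; λ = 2/(‖b₁‖+‖b₂‖) = 1.255323, sign → tz>0 ⇒ λ=+1.255323
r₁ = λ·B[:,0] = (+0.97968,+0.17451,+0.09885); r₂ = λ·B[:,1] = (-0.18041,+0.98210,+0.05420)
r₃ = r₁×r₂ = (-0.08762,-0.07094,+0.99363); SVD([r₁ r₂ r₃]) → R = UVᵀ:
  R  [+0.97968 -0.18041 -0.08762]
  R  [+0.17451 +0.98210 -0.07094]
  R  [+0.09885 +0.05420 +0.99363]
t = (+0.07613, -0.22901, +1.25532) m
tr R = 2.955402; θ = arccos((tr R − 1)/2) = 0.211577 rad = 12.122°
axis k = ((R−Rᵀ)₃₂, (R−Rᵀ)₁₃, (R−Rᵀ)₂₁) / (2 sinθ) = (+0.297947, -0.443958, +0.845061)
rvec = θ·k = (+0.063039, -0.093931, +0.178795)

rvec=(0.0630, -0.0939, 0.1788) tvec=(0.0761, -0.2290, 1.2553)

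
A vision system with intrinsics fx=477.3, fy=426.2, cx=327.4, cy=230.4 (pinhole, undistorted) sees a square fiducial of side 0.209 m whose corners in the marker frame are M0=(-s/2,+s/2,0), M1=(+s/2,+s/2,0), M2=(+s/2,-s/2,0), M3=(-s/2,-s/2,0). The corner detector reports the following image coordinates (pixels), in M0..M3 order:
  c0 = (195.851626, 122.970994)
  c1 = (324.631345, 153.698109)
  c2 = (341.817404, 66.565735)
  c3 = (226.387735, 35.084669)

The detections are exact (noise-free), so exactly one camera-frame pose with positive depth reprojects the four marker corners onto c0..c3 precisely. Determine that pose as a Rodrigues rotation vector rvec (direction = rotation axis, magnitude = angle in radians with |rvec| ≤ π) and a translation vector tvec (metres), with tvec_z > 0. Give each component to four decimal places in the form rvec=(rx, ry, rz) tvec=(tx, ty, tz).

Intrinsics K: fx=477.3, fy=426.2, cx=327.4, cy=230.4
Marker side s = 0.209 m; corners in marker frame (Z=0):
  M0 = (-0.1045, +0.1045, 0)
  M1 = (+0.1045, +0.1045, 0)
  M2 = (+0.1045, -0.1045, 0)
  M3 = (-0.1045, -0.1045, 0)
Detected image corners:
  c0 = (195.851626, 122.970994) px
  c1 = (324.631345, 153.698109) px
  c2 = (341.817404, 66.565735) px
  c3 = (226.387735, 35.084669) px
Planar DLT: solve 8×8 A·h = b for H (H[2,2]=1):
  H  [+640.43698 -244.54133 +274.12763]
  H  [+169.00366 +373.11381 +92.72296]
  H  [+0.21241 -0.48162 +1.00000]
B = K⁻¹H; ‖b₁‖=1.247042, ‖b₂‖=1.247042; λ = 2/(‖b₁‖+‖b₂‖) = 0.801898, sign → tz>0 ⇒ λ=+0.801898
r₁ = λ·B[:,0] = (+0.95914,+0.22590,+0.17033); r₂ = λ·B[:,1] = (-0.14593,+0.91080,-0.38621)
r₃ = r₁×r₂ = (-0.24238,+0.34557,+0.90655); SVD([r₁ r₂ r₃]) → R = UVᵀ:
  R  [+0.95914 -0.14593 -0.24238]
  R  [+0.22590 +0.91080 +0.34557]
  R  [+0.17033 -0.38621 +0.90655]
t = (-0.08950, -0.25904, +0.80190) m
tr R = 2.776489; θ = arccos((tr R − 1)/2) = 0.477287 rad = 27.347°
axis k = ((R−Rᵀ)₃₂, (R−Rᵀ)₁₃, (R−Rᵀ)₂₁) / (2 sinθ) = (-0.796499, -0.449211, +0.404721)
rvec = θ·k = (-0.380159, -0.214403, +0.193168)

rvec=(-0.3802, -0.2144, 0.1932) tvec=(-0.0895, -0.2590, 0.8019)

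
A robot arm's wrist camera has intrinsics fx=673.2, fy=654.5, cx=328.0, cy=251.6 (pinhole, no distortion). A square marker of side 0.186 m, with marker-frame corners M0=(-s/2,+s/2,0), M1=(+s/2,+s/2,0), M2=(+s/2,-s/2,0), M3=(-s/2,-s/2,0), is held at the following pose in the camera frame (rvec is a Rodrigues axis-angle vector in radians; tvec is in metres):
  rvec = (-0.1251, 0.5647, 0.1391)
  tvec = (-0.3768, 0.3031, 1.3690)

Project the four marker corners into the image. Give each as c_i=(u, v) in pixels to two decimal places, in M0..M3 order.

c0=(103.94, 430.32) c1=(166.57, 453.00) c2=(183.99, 360.51) c3=(120.78, 344.58)

Intrinsics K: fx=673.2, fy=654.5, cx=328.0, cy=251.6
Marker side s = 0.186 m; corners in marker frame (Z=0):
  M0 = (-0.0930, +0.0930, 0)
  M1 = (+0.0930, +0.0930, 0)
  M2 = (+0.0930, -0.0930, 0)
  M3 = (-0.0930, -0.0930, 0)
rvec = (-0.1251, 0.5647, 0.1391), |rvec| = θ = 0.59488 rad = 34.084°
Rodrigues: sinθ=0.56041, 1−cosθ=0.17179; R = I + sinθ·[k]× + (1−cosθ)·[k]×²:
    [+0.83581 -0.16533 +0.52353]
    [+0.09675 +0.98301 +0.15598]
    [-0.54043 -0.07972 +0.83761]
t = (-0.3768, 0.3031, 1.3690) m
M0: Pc = R·M0+t = (-0.46991, +0.38552, +1.41185); u = 673.2·(-0.46991)/1.41185 + 328.0 = 103.9380, v = 654.5·(+0.38552)/1.41185 + 251.6 = 430.3196
M1: Pc = R·M1+t = (-0.31445, +0.40352, +1.31133); u = 673.2·(-0.31445)/1.31133 + 328.0 = 166.5721, v = 654.5·(+0.40352)/1.31133 + 251.6 = 453.0008
M2: Pc = R·M2+t = (-0.28369, +0.22068, +1.32615); u = 673.2·(-0.28369)/1.32615 + 328.0 = 183.9877, v = 654.5·(+0.22068)/1.32615 + 251.6 = 360.5115
M3: Pc = R·M3+t = (-0.43915, +0.20268, +1.42667); u = 673.2·(-0.43915)/1.42667 + 328.0 = 120.7775, v = 654.5·(+0.20268)/1.42667 + 251.6 = 344.5825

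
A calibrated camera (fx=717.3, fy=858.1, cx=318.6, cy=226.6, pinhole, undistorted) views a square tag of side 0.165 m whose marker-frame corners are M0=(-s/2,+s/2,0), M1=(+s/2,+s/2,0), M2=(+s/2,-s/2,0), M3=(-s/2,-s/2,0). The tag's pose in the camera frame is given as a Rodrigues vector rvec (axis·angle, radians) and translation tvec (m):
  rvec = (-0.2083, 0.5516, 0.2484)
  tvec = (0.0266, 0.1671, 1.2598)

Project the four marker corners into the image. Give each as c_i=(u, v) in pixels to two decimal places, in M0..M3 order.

Intrinsics K: fx=717.3, fy=858.1, cx=318.6, cy=226.6
Marker side s = 0.165 m; corners in marker frame (Z=0):
  M0 = (-0.0825, +0.0825, 0)
  M1 = (+0.0825, +0.0825, 0)
  M2 = (+0.0825, -0.0825, 0)
  M3 = (-0.0825, -0.0825, 0)
rvec = (-0.2083, 0.5516, 0.2484), |rvec| = θ = 0.63981 rad = 36.658°
Rodrigues: sinθ=0.59704, 1−cosθ=0.19779; R = I + sinθ·[k]× + (1−cosθ)·[k]×²:
    [+0.82317 -0.28731 +0.48973]
    [+0.17628 +0.94922 +0.26058]
    [-0.53973 -0.12817 +0.83202]
t = (0.0266, 0.1671, 1.2598) m
M0: Pc = R·M0+t = (-0.06502, +0.23087, +1.29375); u = 717.3·(-0.06502)/1.29375 + 318.6 = 282.5534, v = 858.1·(+0.23087)/1.29375 + 226.6 = 379.7262
M1: Pc = R·M1+t = (+0.07081, +0.25995, +1.20470); u = 717.3·(+0.07081)/1.20470 + 318.6 = 360.7608, v = 858.1·(+0.25995)/1.20470 + 226.6 = 411.7638
M2: Pc = R·M2+t = (+0.11822, +0.10333, +1.22585); u = 717.3·(+0.11822)/1.22585 + 318.6 = 387.7732, v = 858.1·(+0.10333)/1.22585 + 226.6 = 298.9332
M3: Pc = R·M3+t = (-0.01761, +0.07425, +1.31490); u = 717.3·(-0.01761)/1.31490 + 318.6 = 308.9942, v = 858.1·(+0.07425)/1.31490 + 226.6 = 275.0527

c0=(282.55, 379.73) c1=(360.76, 411.76) c2=(387.77, 298.93) c3=(308.99, 275.05)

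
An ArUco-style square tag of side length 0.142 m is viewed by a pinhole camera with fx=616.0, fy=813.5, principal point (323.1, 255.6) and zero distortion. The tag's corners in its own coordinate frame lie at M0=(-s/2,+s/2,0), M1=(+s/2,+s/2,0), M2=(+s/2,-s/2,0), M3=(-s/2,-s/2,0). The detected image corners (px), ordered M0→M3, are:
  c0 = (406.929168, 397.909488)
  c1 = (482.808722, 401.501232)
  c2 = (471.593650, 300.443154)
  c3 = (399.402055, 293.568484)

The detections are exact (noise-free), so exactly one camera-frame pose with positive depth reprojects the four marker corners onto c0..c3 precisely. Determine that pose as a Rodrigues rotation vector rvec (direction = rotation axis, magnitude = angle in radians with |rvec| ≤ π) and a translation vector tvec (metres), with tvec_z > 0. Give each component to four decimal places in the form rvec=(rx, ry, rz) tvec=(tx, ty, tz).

rvec=(-0.4266, -0.2801, 0.0217) tvec=(0.2057, 0.1211, 1.0774)

Intrinsics K: fx=616.0, fy=813.5, cx=323.1, cy=255.6
Marker side s = 0.142 m; corners in marker frame (Z=0):
  M0 = (-0.0710, +0.0710, 0)
  M1 = (+0.0710, +0.0710, 0)
  M2 = (+0.0710, -0.0710, 0)
  M3 = (-0.0710, -0.0710, 0)
Detected image corners:
  c0 = (406.929168, 397.909488) px
  c1 = (482.808722, 401.501232) px
  c2 = (471.593650, 300.443154) px
  c3 = (399.402055, 293.568484) px
Planar DLT: solve 8×8 A·h = b for H (H[2,2]=1):
  H  [+628.67998 -101.82287 +440.69919]
  H  [+122.36344 +590.04919 +347.00921]
  H  [+0.24457 -0.38175 +1.00000]
B = K⁻¹H; ‖b₁‖=0.928135, ‖b₂‖=0.928135; λ = 2/(‖b₁‖+‖b₂‖) = 1.077429, sign → tz>0 ⇒ λ=+1.077429
r₁ = λ·B[:,0] = (+0.96140,+0.07927,+0.26350); r₂ = λ·B[:,1] = (+0.03764,+0.91072,-0.41131)
r₃ = r₁×r₂ = (-0.27258,+0.40535,+0.87257); SVD([r₁ r₂ r₃]) → R = UVᵀ:
  R  [+0.96140 +0.03764 -0.27258]
  R  [+0.07927 +0.91072 +0.40535]
  R  [+0.26350 -0.41131 +0.87257]
t = (+0.20569, +0.12107, +1.07743) m
tr R = 2.744687; θ = arccos((tr R − 1)/2) = 0.510821 rad = 29.268°
axis k = ((R−Rᵀ)₃₂, (R−Rᵀ)₁₃, (R−Rᵀ)₂₁) / (2 sinθ) = (-0.835220, -0.548266, +0.042572)
rvec = θ·k = (-0.426648, -0.280066, +0.021747)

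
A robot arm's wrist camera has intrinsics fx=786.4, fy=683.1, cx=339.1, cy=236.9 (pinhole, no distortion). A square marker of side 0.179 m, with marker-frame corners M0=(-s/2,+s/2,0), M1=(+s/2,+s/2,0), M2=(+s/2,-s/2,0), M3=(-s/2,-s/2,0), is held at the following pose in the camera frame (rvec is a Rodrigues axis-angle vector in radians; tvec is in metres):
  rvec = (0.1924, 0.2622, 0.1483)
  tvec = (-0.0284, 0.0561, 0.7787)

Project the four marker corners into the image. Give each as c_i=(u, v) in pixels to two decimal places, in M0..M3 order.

c0=(219.42, 343.46) c1=(386.07, 376.25) c2=(411.35, 222.50) c3=(235.37, 196.70)

Intrinsics K: fx=786.4, fy=683.1, cx=339.1, cy=236.9
Marker side s = 0.179 m; corners in marker frame (Z=0):
  M0 = (-0.0895, +0.0895, 0)
  M1 = (+0.0895, +0.0895, 0)
  M2 = (+0.0895, -0.0895, 0)
  M3 = (-0.0895, -0.0895, 0)
rvec = (0.1924, 0.2622, 0.1483), |rvec| = θ = 0.35743 rad = 20.479°
Rodrigues: sinθ=0.34987, 1−cosθ=0.06320; R = I + sinθ·[k]× + (1−cosθ)·[k]×²:
    [+0.95511 -0.12021 +0.27077]
    [+0.17012 +0.97081 -0.16909]
    [-0.24254 +0.20757 +0.94768]
t = (-0.0284, 0.0561, 0.7787) m
M0: Pc = R·M0+t = (-0.12464, +0.12776, +0.81898); u = 786.4·(-0.12464)/0.81898 + 339.1 = 219.4182, v = 683.1·(+0.12776)/0.81898 + 236.9 = 343.4637
M1: Pc = R·M1+t = (+0.04632, +0.15821, +0.77557); u = 786.4·(+0.04632)/0.77557 + 339.1 = 386.0708, v = 683.1·(+0.15821)/0.77557 + 236.9 = 376.2494
M2: Pc = R·M2+t = (+0.06784, -0.01556, +0.73842); u = 786.4·(+0.06784)/0.73842 + 339.1 = 411.3493, v = 683.1·(-0.01556)/0.73842 + 236.9 = 222.5041
M3: Pc = R·M3+t = (-0.10312, -0.04601, +0.78183); u = 786.4·(-0.10312)/0.78183 + 339.1 = 235.3733, v = 683.1·(-0.04601)/0.78183 + 236.9 = 196.6977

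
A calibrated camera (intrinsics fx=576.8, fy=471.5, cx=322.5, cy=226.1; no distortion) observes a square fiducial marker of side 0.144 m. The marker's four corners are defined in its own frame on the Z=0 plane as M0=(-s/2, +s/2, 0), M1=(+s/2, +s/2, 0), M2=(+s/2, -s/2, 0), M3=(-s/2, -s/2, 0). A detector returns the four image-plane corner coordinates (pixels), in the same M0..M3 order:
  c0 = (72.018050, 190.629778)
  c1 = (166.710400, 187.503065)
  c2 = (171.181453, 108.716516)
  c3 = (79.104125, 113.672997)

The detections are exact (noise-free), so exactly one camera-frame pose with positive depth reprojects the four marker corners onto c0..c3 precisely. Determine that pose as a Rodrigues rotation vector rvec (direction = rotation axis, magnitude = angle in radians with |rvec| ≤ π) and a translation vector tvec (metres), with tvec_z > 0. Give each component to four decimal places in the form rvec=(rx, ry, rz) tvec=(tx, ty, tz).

rvec=(-0.1718, 0.1476, -0.0140) tvec=(-0.2907, -0.1355, 0.8350)

Intrinsics K: fx=576.8, fy=471.5, cx=322.5, cy=226.1
Marker side s = 0.144 m; corners in marker frame (Z=0):
  M0 = (-0.0720, +0.0720, 0)
  M1 = (+0.0720, +0.0720, 0)
  M2 = (+0.0720, -0.0720, 0)
  M3 = (-0.0720, -0.0720, 0)
Detected image corners:
  c0 = (72.018050, 190.629778) px
  c1 = (166.710400, 187.503065) px
  c2 = (171.181453, 108.716516) px
  c3 = (79.104125, 113.672997) px
Planar DLT: solve 8×8 A·h = b for H (H[2,2]=1):
  H  [+627.12080 -65.33130 +121.71182]
  H  [-54.25715 +509.88629 +149.58057]
  H  [-0.17383 -0.20522 +1.00000]
B = K⁻¹H; ‖b₁‖=1.197538, ‖b₂‖=1.197538; λ = 2/(‖b₁‖+‖b₂‖) = 0.835046, sign → tz>0 ⇒ λ=+0.835046
r₁ = λ·B[:,0] = (+0.98905,-0.02649,-0.14515); r₂ = λ·B[:,1] = (+0.00123,+0.98521,-0.17137)
r₃ = r₁×r₂ = (+0.14754,+0.16931,+0.97446); SVD([r₁ r₂ r₃]) → R = UVᵀ:
  R  [+0.98905 +0.00123 +0.14754]
  R  [-0.02649 +0.98521 +0.16931]
  R  [-0.14515 -0.17137 +0.97446]
t = (-0.29069, -0.13552, +0.83505) m
tr R = 2.948717; θ = arccos((tr R − 1)/2) = 0.226945 rad = 13.003°
axis k = ((R−Rᵀ)₃₂, (R−Rᵀ)₁₃, (R−Rᵀ)₂₁) / (2 sinθ) = (-0.757061, +0.650434, -0.061598)
rvec = θ·k = (-0.171811, +0.147613, -0.013979)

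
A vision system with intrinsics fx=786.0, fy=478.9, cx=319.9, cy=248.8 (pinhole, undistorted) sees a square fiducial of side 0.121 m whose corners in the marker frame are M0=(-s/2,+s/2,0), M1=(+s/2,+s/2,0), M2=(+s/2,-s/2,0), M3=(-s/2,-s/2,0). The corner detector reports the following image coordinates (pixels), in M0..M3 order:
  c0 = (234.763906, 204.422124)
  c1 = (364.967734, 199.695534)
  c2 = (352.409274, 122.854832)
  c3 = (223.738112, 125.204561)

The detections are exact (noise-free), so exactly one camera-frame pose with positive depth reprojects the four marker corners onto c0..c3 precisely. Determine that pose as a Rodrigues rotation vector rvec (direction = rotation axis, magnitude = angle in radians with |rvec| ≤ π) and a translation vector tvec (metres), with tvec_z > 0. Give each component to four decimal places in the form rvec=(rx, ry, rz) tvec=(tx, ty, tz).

Intrinsics K: fx=786.0, fy=478.9, cx=319.9, cy=248.8
Marker side s = 0.121 m; corners in marker frame (Z=0):
  M0 = (-0.0605, +0.0605, 0)
  M1 = (+0.0605, +0.0605, 0)
  M2 = (+0.0605, -0.0605, 0)
  M3 = (-0.0605, -0.0605, 0)
Detected image corners:
  c0 = (234.763906, 204.422124) px
  c1 = (364.967734, 199.695534) px
  c2 = (352.409274, 122.854832) px
  c3 = (223.738112, 125.204561) px
Planar DLT: solve 8×8 A·h = b for H (H[2,2]=1):
  H  [+1142.08728 +62.18626 +294.89119]
  H  [+10.98678 +625.10877 +162.73396]
  H  [+0.24629 -0.12030 +1.00000]
B = K⁻¹H; ‖b₁‖=1.379039, ‖b₂‖=1.379039; λ = 2/(‖b₁‖+‖b₂‖) = 0.725143, sign → tz>0 ⇒ λ=+0.725143
r₁ = λ·B[:,0] = (+0.98097,-0.07615,+0.17860); r₂ = λ·B[:,1] = (+0.09287,+0.99185,-0.08723)
r₃ = r₁×r₂ = (-0.17050,+0.10216,+0.98005); SVD([r₁ r₂ r₃]) → R = UVᵀ:
  R  [+0.98097 +0.09287 -0.17050]
  R  [-0.07615 +0.99185 +0.10216]
  R  [+0.17860 -0.08723 +0.98005]
t = (-0.02307, -0.13032, +0.72514) m
tr R = 2.952868; θ = arccos((tr R − 1)/2) = 0.217527 rad = 12.463°
axis k = ((R−Rᵀ)₃₂, (R−Rᵀ)₁₃, (R−Rᵀ)₂₁) / (2 sinθ) = (-0.438784, -0.808779, -0.391594)
rvec = θ·k = (-0.095447, -0.175931, -0.085182)

rvec=(-0.0954, -0.1759, -0.0852) tvec=(-0.0231, -0.1303, 0.7251)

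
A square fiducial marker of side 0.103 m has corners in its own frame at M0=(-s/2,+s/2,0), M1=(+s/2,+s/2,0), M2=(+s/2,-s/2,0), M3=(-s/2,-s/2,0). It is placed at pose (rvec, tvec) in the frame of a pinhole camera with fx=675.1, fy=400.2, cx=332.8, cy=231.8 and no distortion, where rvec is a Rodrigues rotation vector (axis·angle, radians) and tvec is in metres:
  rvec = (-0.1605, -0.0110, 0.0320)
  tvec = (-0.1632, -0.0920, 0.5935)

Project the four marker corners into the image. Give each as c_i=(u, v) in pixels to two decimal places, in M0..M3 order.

c0=(83.15, 202.46) c1=(202.18, 204.81) c2=(209.33, 138.01) c3=(93.58, 135.63)

Intrinsics K: fx=675.1, fy=400.2, cx=332.8, cy=231.8
Marker side s = 0.103 m; corners in marker frame (Z=0):
  M0 = (-0.0515, +0.0515, 0)
  M1 = (+0.0515, +0.0515, 0)
  M2 = (+0.0515, -0.0515, 0)
  M3 = (-0.0515, -0.0515, 0)
rvec = (-0.1605, -0.0110, 0.0320), |rvec| = θ = 0.16403 rad = 9.398°
Rodrigues: sinθ=0.16329, 1−cosθ=0.01342; R = I + sinθ·[k]× + (1−cosθ)·[k]×²:
    [+0.99943 -0.03098 -0.01351]
    [+0.03274 +0.98664 +0.15961]
    [+0.00839 -0.15996 +0.98709]
t = (-0.1632, -0.0920, 0.5935) m
M0: Pc = R·M0+t = (-0.21627, -0.04287, +0.58483); u = 675.1·(-0.21627)/0.58483 + 332.8 = 83.1531, v = 400.2·(-0.04287)/0.58483 + 231.8 = 202.4612
M1: Pc = R·M1+t = (-0.11332, -0.03950, +0.58569); u = 675.1·(-0.11332)/0.58569 + 332.8 = 202.1764, v = 400.2·(-0.03950)/0.58569 + 231.8 = 204.8085
M2: Pc = R·M2+t = (-0.11013, -0.14113, +0.60217); u = 675.1·(-0.11013)/0.60217 + 332.8 = 209.3272, v = 400.2·(-0.14113)/0.60217 + 231.8 = 138.0082
M3: Pc = R·M3+t = (-0.21308, -0.14450, +0.60131); u = 675.1·(-0.21308)/0.60131 + 332.8 = 93.5754, v = 400.2·(-0.14450)/0.60131 + 231.8 = 135.6292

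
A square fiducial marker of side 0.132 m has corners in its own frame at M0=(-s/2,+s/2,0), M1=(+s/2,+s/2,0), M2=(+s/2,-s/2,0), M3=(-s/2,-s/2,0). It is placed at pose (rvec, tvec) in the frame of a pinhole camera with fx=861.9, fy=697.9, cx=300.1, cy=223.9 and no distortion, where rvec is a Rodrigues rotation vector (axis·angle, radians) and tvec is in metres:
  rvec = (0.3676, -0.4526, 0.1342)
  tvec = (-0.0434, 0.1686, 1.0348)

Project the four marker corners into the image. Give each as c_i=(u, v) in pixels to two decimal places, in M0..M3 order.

c0=(202.71, 378.10) c1=(301.53, 373.53) c2=(324.16, 297.81) c3=(222.51, 298.00)

Intrinsics K: fx=861.9, fy=697.9, cx=300.1, cy=223.9
Marker side s = 0.132 m; corners in marker frame (Z=0):
  M0 = (-0.0660, +0.0660, 0)
  M1 = (+0.0660, +0.0660, 0)
  M2 = (+0.0660, -0.0660, 0)
  M3 = (-0.0660, -0.0660, 0)
rvec = (0.3676, -0.4526, 0.1342), |rvec| = θ = 0.59832 rad = 34.281°
Rodrigues: sinθ=0.56325, 1−cosθ=0.17372; R = I + sinθ·[k]× + (1−cosθ)·[k]×²:
    [+0.89186 -0.20707 -0.40214]
    [+0.04560 +0.92569 -0.37553]
    [+0.45001 +0.31658 +0.83502]
t = (-0.0434, 0.1686, 1.0348) m
M0: Pc = R·M0+t = (-0.11593, +0.22669, +1.02599); u = 861.9·(-0.11593)/1.02599 + 300.1 = 202.7121, v = 697.9·(+0.22669)/1.02599 + 223.9 = 378.0959
M1: Pc = R·M1+t = (+0.00180, +0.23270, +1.08540); u = 861.9·(+0.00180)/1.08540 + 300.1 = 301.5261, v = 697.9·(+0.23270)/1.08540 + 223.9 = 373.5273
M2: Pc = R·M2+t = (+0.02913, +0.11051, +1.04361); u = 861.9·(+0.02913)/1.04361 + 300.1 = 324.1574, v = 697.9·(+0.11051)/1.04361 + 223.9 = 297.8051
M3: Pc = R·M3+t = (-0.08860, +0.10450, +0.98420); u = 861.9·(-0.08860)/0.98420 + 300.1 = 222.5137, v = 697.9·(+0.10450)/0.98420 + 223.9 = 297.9975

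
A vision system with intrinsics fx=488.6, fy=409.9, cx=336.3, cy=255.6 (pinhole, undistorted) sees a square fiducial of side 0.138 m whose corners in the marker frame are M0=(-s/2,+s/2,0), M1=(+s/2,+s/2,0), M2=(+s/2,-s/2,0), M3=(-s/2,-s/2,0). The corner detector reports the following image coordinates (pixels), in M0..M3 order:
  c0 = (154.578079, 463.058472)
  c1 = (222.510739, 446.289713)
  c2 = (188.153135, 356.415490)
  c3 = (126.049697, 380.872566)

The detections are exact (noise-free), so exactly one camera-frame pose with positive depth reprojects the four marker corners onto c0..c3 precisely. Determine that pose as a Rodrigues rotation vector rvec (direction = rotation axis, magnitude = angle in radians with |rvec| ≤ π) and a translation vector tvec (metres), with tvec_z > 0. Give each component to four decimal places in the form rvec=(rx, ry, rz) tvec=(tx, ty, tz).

Intrinsics K: fx=488.6, fy=409.9, cx=336.3, cy=255.6
Marker side s = 0.138 m; corners in marker frame (Z=0):
  M0 = (-0.0690, +0.0690, 0)
  M1 = (+0.0690, +0.0690, 0)
  M2 = (+0.0690, -0.0690, 0)
  M3 = (-0.0690, -0.0690, 0)
Detected image corners:
  c0 = (154.578079, 463.058472) px
  c1 = (222.510739, 446.289713) px
  c2 = (188.153135, 356.415490) px
  c3 = (126.049697, 380.872566) px
Planar DLT: solve 8×8 A·h = b for H (H[2,2]=1):
  H  [+346.29993 +174.68284 +170.88109]
  H  [-446.27974 +497.88414 +411.27594]
  H  [-0.71985 -0.30156 +1.00000]
B = K⁻¹H; ‖b₁‖=1.542006, ‖b₂‖=1.542006; λ = 2/(‖b₁‖+‖b₂‖) = 0.648506, sign → tz>0 ⇒ λ=+0.648506
r₁ = λ·B[:,0] = (+0.78095,-0.41497,-0.46682); r₂ = λ·B[:,1] = (+0.36646,+0.90965,-0.19556)
r₃ = r₁×r₂ = (+0.50580,-0.01835,+0.86246); SVD([r₁ r₂ r₃]) → R = UVᵀ:
  R  [+0.78095 +0.36646 +0.50580]
  R  [-0.41497 +0.90965 -0.01835]
  R  [-0.46682 -0.19556 +0.86246]
t = (-0.21956, +0.24630, +0.64851) m
tr R = 2.553055; θ = arccos((tr R − 1)/2) = 0.681661 rad = 39.056°
axis k = ((R−Rᵀ)₃₂, (R−Rᵀ)₁₃, (R−Rᵀ)₂₁) / (2 sinθ) = (-0.140627, +0.771821, -0.620094)
rvec = θ·k = (-0.095860, +0.526120, -0.422694)

rvec=(-0.0959, 0.5261, -0.4227) tvec=(-0.2196, 0.2463, 0.6485)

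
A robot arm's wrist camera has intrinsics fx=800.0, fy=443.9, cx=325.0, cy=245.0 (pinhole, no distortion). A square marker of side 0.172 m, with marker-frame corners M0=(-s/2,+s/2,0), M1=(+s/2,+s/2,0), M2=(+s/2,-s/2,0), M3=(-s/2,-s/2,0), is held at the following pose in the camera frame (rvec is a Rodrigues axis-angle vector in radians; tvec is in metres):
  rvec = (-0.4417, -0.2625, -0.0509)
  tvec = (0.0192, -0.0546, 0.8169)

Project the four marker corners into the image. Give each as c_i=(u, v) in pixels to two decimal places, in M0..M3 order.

Intrinsics K: fx=800.0, fy=443.9, cx=325.0, cy=245.0
Marker side s = 0.172 m; corners in marker frame (Z=0):
  M0 = (-0.0860, +0.0860, 0)
  M1 = (+0.0860, +0.0860, 0)
  M2 = (+0.0860, -0.0860, 0)
  M3 = (-0.0860, -0.0860, 0)
rvec = (-0.4417, -0.2625, -0.0509), |rvec| = θ = 0.51633 rad = 29.583°
Rodrigues: sinθ=0.49369, 1−cosθ=0.13036; R = I + sinθ·[k]× + (1−cosθ)·[k]×²:
    [+0.96504 +0.10536 -0.24000]
    [+0.00803 +0.90333 +0.42887]
    [+0.26198 -0.41580 +0.87090]
t = (0.0192, -0.0546, 0.8169) m
M0: Pc = R·M0+t = (-0.05473, +0.02240, +0.75861); u = 800.0·(-0.05473)/0.75861 + 325.0 = 267.2819, v = 443.9·(+0.02240)/0.75861 + 245.0 = 258.1050
M1: Pc = R·M1+t = (+0.11125, +0.02378, +0.80367); u = 800.0·(+0.11125)/0.80367 + 325.0 = 435.7464, v = 443.9·(+0.02378)/0.80367 + 245.0 = 258.1330
M2: Pc = R·M2+t = (+0.09313, -0.13160, +0.87519); u = 800.0·(+0.09313)/0.87519 + 325.0 = 410.1308, v = 443.9·(-0.13160)/0.87519 + 245.0 = 178.2539
M3: Pc = R·M3+t = (-0.07285, -0.13298, +0.83013); u = 800.0·(-0.07285)/0.83013 + 325.0 = 254.7894, v = 443.9·(-0.13298)/0.83013 + 245.0 = 173.8923

c0=(267.28, 258.11) c1=(435.75, 258.13) c2=(410.13, 178.25) c3=(254.79, 173.89)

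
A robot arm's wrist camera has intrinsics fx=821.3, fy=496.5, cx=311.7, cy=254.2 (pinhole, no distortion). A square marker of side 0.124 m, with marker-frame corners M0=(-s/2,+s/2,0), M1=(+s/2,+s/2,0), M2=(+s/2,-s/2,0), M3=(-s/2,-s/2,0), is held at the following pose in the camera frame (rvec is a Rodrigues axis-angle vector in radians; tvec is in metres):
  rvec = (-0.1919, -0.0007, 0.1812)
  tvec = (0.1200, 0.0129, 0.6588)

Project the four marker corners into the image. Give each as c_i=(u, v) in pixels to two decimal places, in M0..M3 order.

Intrinsics K: fx=821.3, fy=496.5, cx=311.7, cy=254.2
Marker side s = 0.124 m; corners in marker frame (Z=0):
  M0 = (-0.0620, +0.0620, 0)
  M1 = (+0.0620, +0.0620, 0)
  M2 = (+0.0620, -0.0620, 0)
  M3 = (-0.0620, -0.0620, 0)
rvec = (-0.1919, -0.0007, 0.1812), |rvec| = θ = 0.26393 rad = 15.122°
Rodrigues: sinθ=0.26088, 1−cosθ=0.03463; R = I + sinθ·[k]× + (1−cosθ)·[k]×²:
    [+0.98368 -0.17904 -0.01798]
    [+0.17917 +0.96537 +0.18962]
    [-0.01659 -0.18974 +0.98169]
t = (0.1200, 0.0129, 0.6588) m
M0: Pc = R·M0+t = (+0.04791, +0.06164, +0.64806); u = 821.3·(+0.04791)/0.64806 + 311.7 = 372.4190, v = 496.5·(+0.06164)/0.64806 + 254.2 = 301.4275
M1: Pc = R·M1+t = (+0.16989, +0.08386, +0.64601); u = 821.3·(+0.16989)/0.64601 + 311.7 = 527.6865, v = 496.5·(+0.08386)/0.64601 + 254.2 = 318.6533
M2: Pc = R·M2+t = (+0.19209, -0.03584, +0.66954); u = 821.3·(+0.19209)/0.66954 + 311.7 = 547.3293, v = 496.5·(-0.03584)/0.66954 + 254.2 = 227.6192
M3: Pc = R·M3+t = (+0.07011, -0.05806, +0.67159); u = 821.3·(+0.07011)/0.67159 + 311.7 = 397.4412, v = 496.5·(-0.05806)/0.67159 + 254.2 = 211.2758

c0=(372.42, 301.43) c1=(527.69, 318.65) c2=(547.33, 227.62) c3=(397.44, 211.28)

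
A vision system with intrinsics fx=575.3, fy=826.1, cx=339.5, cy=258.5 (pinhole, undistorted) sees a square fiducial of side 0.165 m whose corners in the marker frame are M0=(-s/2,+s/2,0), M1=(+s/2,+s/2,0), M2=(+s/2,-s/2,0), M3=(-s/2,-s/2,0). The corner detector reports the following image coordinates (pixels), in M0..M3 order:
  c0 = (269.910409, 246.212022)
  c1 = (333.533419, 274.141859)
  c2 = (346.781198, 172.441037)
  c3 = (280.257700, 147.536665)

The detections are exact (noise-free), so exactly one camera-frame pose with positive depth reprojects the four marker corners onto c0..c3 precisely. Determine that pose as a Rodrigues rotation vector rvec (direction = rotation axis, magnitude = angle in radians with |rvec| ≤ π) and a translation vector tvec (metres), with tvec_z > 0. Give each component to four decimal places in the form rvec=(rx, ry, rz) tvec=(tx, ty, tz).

rvec=(0.2640, 0.3612, 0.2342) tvec=(-0.0738, -0.0752, 1.3014)

Intrinsics K: fx=575.3, fy=826.1, cx=339.5, cy=258.5
Marker side s = 0.165 m; corners in marker frame (Z=0):
  M0 = (-0.0825, +0.0825, 0)
  M1 = (+0.0825, +0.0825, 0)
  M2 = (+0.0825, -0.0825, 0)
  M3 = (-0.0825, -0.0825, 0)
Detected image corners:
  c0 = (269.910409, 246.212022) px
  c1 = (333.533419, 274.141859) px
  c2 = (346.781198, 172.441037) px
  c3 = (280.257700, 147.536665) px
Planar DLT: solve 8×8 A·h = b for H (H[2,2]=1):
  H  [+319.57630 -1.75694 +306.85930]
  H  [+109.29884 +654.52651 +210.75309]
  H  [-0.24265 +0.22615 +1.00000]
B = K⁻¹H; ‖b₁‖=0.768377, ‖b₂‖=0.768377; λ = 2/(‖b₁‖+‖b₂‖) = 1.301445, sign → tz>0 ⇒ λ=+1.301445
r₁ = λ·B[:,0] = (+0.90930,+0.27101,-0.31579); r₂ = λ·B[:,1] = (-0.17766,+0.93905,+0.29432)
r₃ = r₁×r₂ = (+0.37631,-0.21152,+0.90203); SVD([r₁ r₂ r₃]) → R = UVᵀ:
  R  [+0.90930 -0.17766 +0.37631]
  R  [+0.27101 +0.93905 -0.21152]
  R  [-0.31579 +0.29432 +0.90203]
t = (-0.07384, -0.07522, +1.30144) m
tr R = 2.750380; θ = arccos((tr R − 1)/2) = 0.504968 rad = 28.933°
axis k = ((R−Rᵀ)₃₂, (R−Rᵀ)₁₃, (R−Rᵀ)₂₁) / (2 sinθ) = (+0.522798, +0.715302, +0.463709)
rvec = θ·k = (+0.263996, +0.361204, +0.234158)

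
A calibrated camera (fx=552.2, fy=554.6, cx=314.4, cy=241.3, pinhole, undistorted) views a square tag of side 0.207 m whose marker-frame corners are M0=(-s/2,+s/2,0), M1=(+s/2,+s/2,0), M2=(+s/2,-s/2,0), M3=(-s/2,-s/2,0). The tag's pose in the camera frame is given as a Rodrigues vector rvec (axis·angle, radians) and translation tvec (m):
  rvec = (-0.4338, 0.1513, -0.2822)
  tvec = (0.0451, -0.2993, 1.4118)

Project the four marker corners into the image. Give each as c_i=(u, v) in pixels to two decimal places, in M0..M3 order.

Intrinsics K: fx=552.2, fy=554.6, cx=314.4, cy=241.3
Marker side s = 0.207 m; corners in marker frame (Z=0):
  M0 = (-0.1035, +0.1035, 0)
  M1 = (+0.1035, +0.1035, 0)
  M2 = (+0.1035, -0.1035, 0)
  M3 = (-0.1035, -0.1035, 0)
rvec = (-0.4338, 0.1513, -0.2822), |rvec| = θ = 0.53918 rad = 30.893°
Rodrigues: sinθ=0.51343, 1−cosθ=0.14187; R = I + sinθ·[k]× + (1−cosθ)·[k]×²:
    [+0.94997 +0.23669 +0.20382]
    [-0.30075 +0.86930 +0.39225]
    [-0.08433 -0.43392 +0.89700]
t = (0.0451, -0.2993, 1.4118) m
M0: Pc = R·M0+t = (-0.02872, -0.17820, +1.37562); u = 552.2·(-0.02872)/1.37562 + 314.4 = 302.8698, v = 554.6·(-0.17820)/1.37562 + 241.3 = 169.4565
M1: Pc = R·M1+t = (+0.16792, -0.24046, +1.35816); u = 552.2·(+0.16792)/1.35816 + 314.4 = 382.6725, v = 554.6·(-0.24046)/1.35816 + 241.3 = 143.1110
M2: Pc = R·M2+t = (+0.11892, -0.42040, +1.44798); u = 552.2·(+0.11892)/1.44798 + 314.4 = 359.7525, v = 554.6·(-0.42040)/1.44798 + 241.3 = 80.2798
M3: Pc = R·M3+t = (-0.07772, -0.35814, +1.46544); u = 552.2·(-0.07772)/1.46544 + 314.4 = 285.1142, v = 554.6·(-0.35814)/1.46544 + 241.3 = 105.7590

c0=(302.87, 169.46) c1=(382.67, 143.11) c2=(359.75, 80.28) c3=(285.11, 105.76)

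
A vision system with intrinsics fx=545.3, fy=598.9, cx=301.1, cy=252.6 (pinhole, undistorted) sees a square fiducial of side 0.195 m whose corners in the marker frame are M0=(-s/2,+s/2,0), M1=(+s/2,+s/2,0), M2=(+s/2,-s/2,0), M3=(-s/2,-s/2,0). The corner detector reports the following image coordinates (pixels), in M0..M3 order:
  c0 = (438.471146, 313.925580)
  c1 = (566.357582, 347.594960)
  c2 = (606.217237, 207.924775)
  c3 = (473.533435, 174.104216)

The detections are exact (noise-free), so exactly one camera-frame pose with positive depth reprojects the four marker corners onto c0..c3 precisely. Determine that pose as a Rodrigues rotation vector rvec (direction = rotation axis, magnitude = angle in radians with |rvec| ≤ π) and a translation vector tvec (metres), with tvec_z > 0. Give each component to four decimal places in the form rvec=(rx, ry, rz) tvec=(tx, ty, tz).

rvec=(0.1395, 0.0467, 0.2315) tvec=(0.3235, 0.0127, 0.8037)

Intrinsics K: fx=545.3, fy=598.9, cx=301.1, cy=252.6
Marker side s = 0.195 m; corners in marker frame (Z=0):
  M0 = (-0.0975, +0.0975, 0)
  M1 = (+0.0975, +0.0975, 0)
  M2 = (+0.0975, -0.0975, 0)
  M3 = (-0.0975, -0.0975, 0)
Detected image corners:
  c0 = (438.471146, 313.925580) px
  c1 = (566.357582, 347.594960) px
  c2 = (606.217237, 207.924775) px
  c3 = (473.533435, 174.104216) px
Planar DLT: solve 8×8 A·h = b for H (H[2,2]=1):
  H  [+648.39847 -99.26598 +520.58181]
  H  [+163.27421 +763.10082 +262.03885]
  H  [-0.03745 +0.17806 +1.00000]
B = K⁻¹H; ‖b₁‖=1.244216, ‖b₂‖=1.244216; λ = 2/(‖b₁‖+‖b₂‖) = 0.803719, sign → tz>0 ⇒ λ=+0.803719
r₁ = λ·B[:,0] = (+0.97230,+0.23181,-0.03010); r₂ = λ·B[:,1] = (-0.22533,+0.96371,+0.14311)
r₃ = r₁×r₂ = (+0.06218,-0.13237,+0.98925); SVD([r₁ r₂ r₃]) → R = UVᵀ:
  R  [+0.97230 -0.22533 +0.06218]
  R  [+0.23181 +0.96371 -0.13237]
  R  [-0.03010 +0.14311 +0.98925]
t = (+0.32349, +0.01267, +0.80372) m
tr R = 2.925258; θ = arccos((tr R − 1)/2) = 0.274248 rad = 15.713°
axis k = ((R−Rᵀ)₃₂, (R−Rᵀ)₁₃, (R−Rᵀ)₂₁) / (2 sinθ) = (+0.508595, +0.170371, +0.843982)
rvec = θ·k = (+0.139481, +0.046724, +0.231460)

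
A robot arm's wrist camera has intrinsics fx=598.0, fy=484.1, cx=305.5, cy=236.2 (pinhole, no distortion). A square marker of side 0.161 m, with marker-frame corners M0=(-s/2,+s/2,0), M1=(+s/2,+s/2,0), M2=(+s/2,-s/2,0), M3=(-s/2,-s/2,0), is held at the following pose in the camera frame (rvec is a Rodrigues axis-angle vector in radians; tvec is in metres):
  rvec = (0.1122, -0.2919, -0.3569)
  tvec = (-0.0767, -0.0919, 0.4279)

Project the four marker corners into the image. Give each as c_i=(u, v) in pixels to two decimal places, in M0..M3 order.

Intrinsics K: fx=598.0, fy=484.1, cx=305.5, cy=236.2
Marker side s = 0.161 m; corners in marker frame (Z=0):
  M0 = (-0.0805, +0.0805, 0)
  M1 = (+0.0805, +0.0805, 0)
  M2 = (+0.0805, -0.0805, 0)
  M3 = (-0.0805, -0.0805, 0)
rvec = (0.1122, -0.2919, -0.3569), |rvec| = θ = 0.47452 rad = 27.188°
Rodrigues: sinθ=0.45691, 1−cosθ=0.11049; R = I + sinθ·[k]× + (1−cosθ)·[k]×²:
    [+0.89569 +0.32759 -0.30072]
    [-0.35973 +0.93132 -0.05692]
    [+0.26142 +0.15916 +0.95201]
t = (-0.0767, -0.0919, 0.4279) m
M0: Pc = R·M0+t = (-0.12243, +0.01203, +0.41967); u = 598.0·(-0.12243)/0.41967 + 305.5 = 131.0418, v = 484.1·(+0.01203)/0.41967 + 236.2 = 250.0761
M1: Pc = R·M1+t = (+0.02177, -0.04589, +0.46176); u = 598.0·(+0.02177)/0.46176 + 305.5 = 333.6979, v = 484.1·(-0.04589)/0.46176 + 236.2 = 188.0929
M2: Pc = R·M2+t = (-0.03097, -0.19583, +0.43613); u = 598.0·(-0.03097)/0.43613 + 305.5 = 263.0388, v = 484.1·(-0.19583)/0.43613 + 236.2 = 18.8325
M3: Pc = R·M3+t = (-0.17517, -0.13791, +0.39404); u = 598.0·(-0.17517)/0.39404 + 305.5 = 39.6570, v = 484.1·(-0.13791)/0.39404 + 236.2 = 66.7675

c0=(131.04, 250.08) c1=(333.70, 188.09) c2=(263.04, 18.83) c3=(39.66, 66.77)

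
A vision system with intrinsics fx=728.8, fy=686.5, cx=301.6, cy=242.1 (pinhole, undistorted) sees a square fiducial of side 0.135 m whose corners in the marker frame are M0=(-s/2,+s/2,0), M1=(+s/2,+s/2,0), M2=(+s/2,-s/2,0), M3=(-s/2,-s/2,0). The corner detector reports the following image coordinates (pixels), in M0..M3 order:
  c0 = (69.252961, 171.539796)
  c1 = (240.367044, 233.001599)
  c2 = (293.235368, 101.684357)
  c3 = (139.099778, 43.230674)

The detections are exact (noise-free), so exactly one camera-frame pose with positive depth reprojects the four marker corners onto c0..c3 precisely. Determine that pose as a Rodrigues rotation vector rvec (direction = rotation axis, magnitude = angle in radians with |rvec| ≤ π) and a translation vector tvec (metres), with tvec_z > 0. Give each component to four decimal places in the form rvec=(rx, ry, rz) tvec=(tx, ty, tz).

Intrinsics K: fx=728.8, fy=686.5, cx=301.6, cy=242.1
Marker side s = 0.135 m; corners in marker frame (Z=0):
  M0 = (-0.0675, +0.0675, 0)
  M1 = (+0.0675, +0.0675, 0)
  M2 = (+0.0675, -0.0675, 0)
  M3 = (-0.0675, -0.0675, 0)
Detected image corners:
  c0 = (69.252961, 171.539796) px
  c1 = (240.367044, 233.001599) px
  c2 = (293.235368, 101.684357) px
  c3 = (139.099778, 43.230674) px
Planar DLT: solve 8×8 A·h = b for H (H[2,2]=1):
  H  [+1230.90791 -586.22022 +187.83406]
  H  [+465.29954 +863.65598 +134.55683]
  H  [+0.15801 -0.71374 +1.00000]
B = K⁻¹H; ‖b₁‖=1.745819, ‖b₂‖=1.745819; λ = 2/(‖b₁‖+‖b₂‖) = 0.572797, sign → tz>0 ⇒ λ=+0.572797
r₁ = λ·B[:,0] = (+0.92997,+0.35632,+0.09051); r₂ = λ·B[:,1] = (-0.29155,+0.86479,-0.40883)
r₃ = r₁×r₂ = (-0.22394,+0.35381,+0.90811); SVD([r₁ r₂ r₃]) → R = UVᵀ:
  R  [+0.92997 -0.29155 -0.22394]
  R  [+0.35632 +0.86479 +0.35381]
  R  [+0.09051 -0.40883 +0.90811]
t = (-0.08941, -0.08973, +0.57280) m
tr R = 2.702872; θ = arccos((tr R − 1)/2) = 0.552079 rad = 31.632°
axis k = ((R−Rᵀ)₃₂, (R−Rᵀ)₁₃, (R−Rᵀ)₂₁) / (2 sinθ) = (-0.727072, -0.299784, +0.617654)
rvec = θ·k = (-0.401401, -0.165505, +0.340993)

rvec=(-0.4014, -0.1655, 0.3410) tvec=(-0.0894, -0.0897, 0.5728)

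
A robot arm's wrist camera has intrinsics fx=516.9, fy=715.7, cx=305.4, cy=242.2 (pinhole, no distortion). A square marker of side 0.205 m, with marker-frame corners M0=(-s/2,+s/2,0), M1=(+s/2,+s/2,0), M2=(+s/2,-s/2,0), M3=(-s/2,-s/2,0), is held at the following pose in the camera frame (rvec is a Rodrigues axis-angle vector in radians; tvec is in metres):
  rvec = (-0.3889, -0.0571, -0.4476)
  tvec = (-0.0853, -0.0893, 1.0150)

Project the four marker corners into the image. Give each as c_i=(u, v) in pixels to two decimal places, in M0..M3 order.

Intrinsics K: fx=516.9, fy=715.7, cx=305.4, cy=242.2
Marker side s = 0.205 m; corners in marker frame (Z=0):
  M0 = (-0.1025, +0.1025, 0)
  M1 = (+0.1025, +0.1025, 0)
  M2 = (+0.1025, -0.1025, 0)
  M3 = (-0.1025, -0.1025, 0)
rvec = (-0.3889, -0.0571, -0.4476), |rvec| = θ = 0.59569 rad = 34.131°
Rodrigues: sinθ=0.56108, 1−cosθ=0.17224; R = I + sinθ·[k]× + (1−cosθ)·[k]×²:
    [+0.90117 +0.43237 +0.03071]
    [-0.41082 +0.82934 +0.37871]
    [+0.13827 -0.35390 +0.92501]
t = (-0.0853, -0.0893, 1.0150) m
M0: Pc = R·M0+t = (-0.13335, +0.03782, +0.96455); u = 516.9·(-0.13335)/0.96455 + 305.4 = 233.9372, v = 715.7·(+0.03782)/0.96455 + 242.2 = 270.2597
M1: Pc = R·M1+t = (+0.05139, -0.04640, +0.99290); u = 516.9·(+0.05139)/0.99290 + 305.4 = 332.1526, v = 715.7·(-0.04640)/0.99290 + 242.2 = 208.7533
M2: Pc = R·M2+t = (-0.03725, -0.21642, +1.06545); u = 516.9·(-0.03725)/1.06545 + 305.4 = 287.3292, v = 715.7·(-0.21642)/1.06545 + 242.2 = 96.8254
M3: Pc = R·M3+t = (-0.22199, -0.13220, +1.03710); u = 516.9·(-0.22199)/1.03710 + 305.4 = 194.7592, v = 715.7·(-0.13220)/1.03710 + 242.2 = 150.9699

c0=(233.94, 270.26) c1=(332.15, 208.75) c2=(287.33, 96.83) c3=(194.76, 150.97)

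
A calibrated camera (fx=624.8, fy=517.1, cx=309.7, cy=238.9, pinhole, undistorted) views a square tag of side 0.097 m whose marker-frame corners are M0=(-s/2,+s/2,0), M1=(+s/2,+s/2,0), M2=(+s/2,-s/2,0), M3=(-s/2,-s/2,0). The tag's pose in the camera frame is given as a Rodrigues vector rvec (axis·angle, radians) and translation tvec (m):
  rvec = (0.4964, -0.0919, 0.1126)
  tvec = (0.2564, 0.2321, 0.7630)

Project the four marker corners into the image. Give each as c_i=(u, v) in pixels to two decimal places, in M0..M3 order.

c0=(471.55, 418.06) c1=(545.06, 420.94) c2=(569.99, 373.33) c3=(492.30, 369.54)

Intrinsics K: fx=624.8, fy=517.1, cx=309.7, cy=238.9
Marker side s = 0.097 m; corners in marker frame (Z=0):
  M0 = (-0.0485, +0.0485, 0)
  M1 = (+0.0485, +0.0485, 0)
  M2 = (+0.0485, -0.0485, 0)
  M3 = (-0.0485, -0.0485, 0)
rvec = (0.4964, -0.0919, 0.1126), |rvec| = θ = 0.51724 rad = 29.636°
Rodrigues: sinθ=0.49448, 1−cosθ=0.13081; R = I + sinθ·[k]× + (1−cosθ)·[k]×²:
    [+0.98967 -0.12995 -0.06053]
    [+0.08534 +0.87332 -0.47962]
    [+0.11519 +0.46950 +0.87539]
t = (0.2564, 0.2321, 0.7630) m
M0: Pc = R·M0+t = (+0.20210, +0.27032, +0.78018); u = 624.8·(+0.20210)/0.78018 + 309.7 = 471.5477, v = 517.1·(+0.27032)/0.78018 + 238.9 = 418.0639
M1: Pc = R·M1+t = (+0.29810, +0.27859, +0.79136); u = 624.8·(+0.29810)/0.79136 + 309.7 = 545.0559, v = 517.1·(+0.27859)/0.79136 + 238.9 = 420.9434
M2: Pc = R·M2+t = (+0.31070, +0.19388, +0.74582); u = 624.8·(+0.31070)/0.74582 + 309.7 = 569.9874, v = 517.1·(+0.19388)/0.74582 + 238.9 = 373.3259
M3: Pc = R·M3+t = (+0.21470, +0.18561, +0.73464); u = 624.8·(+0.21470)/0.73464 + 309.7 = 492.3014, v = 517.1·(+0.18561)/0.73464 + 238.9 = 369.5437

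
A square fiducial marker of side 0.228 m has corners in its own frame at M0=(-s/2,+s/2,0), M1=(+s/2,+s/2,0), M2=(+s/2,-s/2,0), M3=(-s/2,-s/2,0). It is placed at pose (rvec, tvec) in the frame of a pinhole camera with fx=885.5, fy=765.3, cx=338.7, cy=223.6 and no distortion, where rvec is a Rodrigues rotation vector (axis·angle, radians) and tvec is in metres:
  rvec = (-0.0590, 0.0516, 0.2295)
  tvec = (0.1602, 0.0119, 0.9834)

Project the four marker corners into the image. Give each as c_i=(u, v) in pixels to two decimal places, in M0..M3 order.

Intrinsics K: fx=885.5, fy=765.3, cx=338.7, cy=223.6
Marker side s = 0.228 m; corners in marker frame (Z=0):
  M0 = (-0.1140, +0.1140, 0)
  M1 = (+0.1140, +0.1140, 0)
  M2 = (+0.1140, -0.1140, 0)
  M3 = (-0.1140, -0.1140, 0)
rvec = (-0.0590, 0.0516, 0.2295), |rvec| = θ = 0.24252 rad = 13.895°
Rodrigues: sinθ=0.24015, 1−cosθ=0.02926; R = I + sinθ·[k]× + (1−cosθ)·[k]×²:
    [+0.97247 -0.22877 +0.04436]
    [+0.22574 +0.97206 +0.06432]
    [-0.05783 -0.05253 +0.99694]
t = (0.1602, 0.0119, 0.9834) m
M0: Pc = R·M0+t = (+0.02326, +0.09698, +0.98400); u = 885.5·(+0.02326)/0.98400 + 338.7 = 359.6303, v = 765.3·(+0.09698)/0.98400 + 223.6 = 299.0256
M1: Pc = R·M1+t = (+0.24498, +0.14845, +0.97082); u = 885.5·(+0.24498)/0.97082 + 338.7 = 562.1518, v = 765.3·(+0.14845)/0.97082 + 223.6 = 340.6234
M2: Pc = R·M2+t = (+0.29714, -0.07318, +0.98280); u = 885.5·(+0.29714)/0.98280 + 338.7 = 606.4248, v = 765.3·(-0.07318)/0.98280 + 223.6 = 166.6146
M3: Pc = R·M3+t = (+0.07542, -0.12465, +0.99598); u = 885.5·(+0.07542)/0.99598 + 338.7 = 405.7525, v = 765.3·(-0.12465)/0.99598 + 223.6 = 127.8207

c0=(359.63, 299.03) c1=(562.15, 340.62) c2=(606.42, 166.61) c3=(405.75, 127.82)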